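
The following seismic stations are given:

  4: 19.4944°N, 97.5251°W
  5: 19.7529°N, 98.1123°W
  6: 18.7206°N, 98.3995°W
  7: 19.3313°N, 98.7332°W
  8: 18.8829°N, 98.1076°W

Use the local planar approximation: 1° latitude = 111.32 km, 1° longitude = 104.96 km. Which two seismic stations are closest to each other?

6 and 8

Pairwise distances:
4–5: 68.0194 km
4–6: 125.8691 km
4–7: 128.0954 km
4–8: 91.4977 km
5–6: 118.8036 km
5–7: 80.3103 km
5–8: 96.8497 km
6–7: 76.4753 km
6–8: 35.5683 km
7–8: 82.4816 km
Closest pair: 6–8 at 35.5683 km.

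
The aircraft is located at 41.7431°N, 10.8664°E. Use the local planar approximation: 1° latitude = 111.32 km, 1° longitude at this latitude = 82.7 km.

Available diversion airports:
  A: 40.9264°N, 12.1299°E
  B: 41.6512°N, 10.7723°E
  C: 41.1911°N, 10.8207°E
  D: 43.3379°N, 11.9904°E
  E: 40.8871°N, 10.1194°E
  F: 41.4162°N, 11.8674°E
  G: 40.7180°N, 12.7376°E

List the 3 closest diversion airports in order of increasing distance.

B, C, F

Distances from 41.7431°N, 10.8664°E:
A: √((-0.8167·111.32)² + (1.2635·82.7)²) = √(8265.545226 + 10918.463123) = 138.5063 km
B: √((-0.0919·111.32)² + (-0.0941·82.7)²) = √(104.659202 + 60.560613) = 12.8538 km
C: √((-0.5520·111.32)² + (-0.0457·82.7)²) = √(3775.935358 + 14.283789) = 61.5648 km
D: √((1.5948·111.32)² + (1.1240·82.7)²) = √(31518.014378 + 8640.594843) = 200.3961 km
E: √((-0.8560·111.32)² + (-0.7470·82.7)²) = √(9080.168854 + 3816.385374) = 113.5630 km
F: √((-0.3269·111.32)² + (1.0010·82.7)²) = √(1324.269072 + 6852.975419) = 90.4281 km
G: √((-1.0251·111.32)² + (1.8712·82.7)²) = √(13022.035122 + 23947.017783) = 192.2734 km
Sorted: B (12.8538 km) < C (61.5648 km) < F (90.4281 km) < E (113.5630 km) < A (138.5063 km) < …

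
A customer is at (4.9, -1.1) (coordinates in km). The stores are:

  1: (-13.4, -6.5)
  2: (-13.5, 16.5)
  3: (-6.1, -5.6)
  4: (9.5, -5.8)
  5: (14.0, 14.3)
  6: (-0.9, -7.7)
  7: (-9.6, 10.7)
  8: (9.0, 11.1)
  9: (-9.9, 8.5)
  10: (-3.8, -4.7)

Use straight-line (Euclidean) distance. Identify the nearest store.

Distances from (4.9, -1.1):
1: 19.1 km
2: 25.5 km
3: 11.9 km
4: 6.6 km
5: 17.9 km
6: 8.8 km
7: 18.7 km
8: 12.9 km
9: 17.6 km
10: 9.4 km
Minimum: 4 at 6.6 km.

4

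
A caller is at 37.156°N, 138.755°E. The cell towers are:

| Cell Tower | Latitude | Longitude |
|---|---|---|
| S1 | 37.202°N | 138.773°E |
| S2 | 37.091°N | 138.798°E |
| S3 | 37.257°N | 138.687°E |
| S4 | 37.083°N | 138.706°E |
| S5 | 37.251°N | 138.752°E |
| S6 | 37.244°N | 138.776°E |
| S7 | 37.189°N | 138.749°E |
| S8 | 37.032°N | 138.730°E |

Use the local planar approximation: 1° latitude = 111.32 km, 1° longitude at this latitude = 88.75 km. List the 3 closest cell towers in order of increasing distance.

Distances from 37.156°N, 138.755°E:
S1: 5.364 km
S2: 8.180 km
S3: 12.761 km
S4: 9.217 km
S5: 10.579 km
S6: 9.972 km
S7: 3.712 km
S8: 13.981 km
Sorted: S7 (3.712 km) < S1 (5.364 km) < S2 (8.180 km) < S4 (9.217 km) < S6 (9.972 km) < …

S7, S1, S2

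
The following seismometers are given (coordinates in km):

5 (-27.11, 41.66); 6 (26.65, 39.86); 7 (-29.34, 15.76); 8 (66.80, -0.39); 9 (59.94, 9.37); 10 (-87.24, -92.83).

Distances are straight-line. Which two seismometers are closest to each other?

8 and 9

Pairwise distances:
8–9: 11.93 km
5–7: 26.00 km
6–9: 45.14 km
5–6: 53.79 km
6–8: 56.85 km
6–7: 60.96 km
7–9: 89.51 km
5–9: 92.85 km
7–8: 97.49 km
5–8: 102.89 km
7–10: 123.06 km
5–10: 147.32 km
6–10: 174.86 km
9–10: 179.18 km
8–10: 179.65 km
Closest pair: 8–9 at 11.93 km.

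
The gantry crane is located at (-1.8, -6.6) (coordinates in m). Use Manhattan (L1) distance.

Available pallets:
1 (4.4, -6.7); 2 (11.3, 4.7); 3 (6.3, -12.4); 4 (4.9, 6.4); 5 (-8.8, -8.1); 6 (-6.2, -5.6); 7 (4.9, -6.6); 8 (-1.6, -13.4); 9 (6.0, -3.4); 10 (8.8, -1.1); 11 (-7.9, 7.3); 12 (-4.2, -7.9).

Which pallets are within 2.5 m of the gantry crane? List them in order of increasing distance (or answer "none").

none

Distances from (-1.8, -6.6):
1: |6.2| + |-0.1| = 6.2 + 0.1 = 6.3 m
2: |13.1| + |11.3| = 13.1 + 11.3 = 24.4 m
3: |8.1| + |-5.8| = 8.1 + 5.8 = 13.9 m
4: |6.7| + |13.0| = 6.7 + 13.0 = 19.7 m
5: |-7.0| + |-1.5| = 7.0 + 1.5 = 8.5 m
6: |-4.4| + |1.0| = 4.4 + 1.0 = 5.4 m
7: |6.7| + |0.0| = 6.7 + 0.0 = 6.7 m
8: |0.2| + |-6.8| = 0.2 + 6.8 = 7.0 m
9: |7.8| + |3.2| = 7.8 + 3.2 = 11.0 m
10: |10.6| + |5.5| = 10.6 + 5.5 = 16.1 m
11: |-6.1| + |13.9| = 6.1 + 13.9 = 20.0 m
12: |-2.4| + |-1.3| = 2.4 + 1.3 = 3.7 m
Threshold 2.5 m: none within range.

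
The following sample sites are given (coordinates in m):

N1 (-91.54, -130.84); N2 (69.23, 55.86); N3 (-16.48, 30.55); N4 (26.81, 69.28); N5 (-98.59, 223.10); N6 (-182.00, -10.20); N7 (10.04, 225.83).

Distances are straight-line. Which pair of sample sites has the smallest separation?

N2 and N4

Pairwise distances:
N2–N4: 44.49 m
N3–N4: 58.09 m
N2–N3: 89.37 m
N5–N7: 108.66 m
N1–N6: 150.79 m
N4–N7: 157.45 m
N3–N6: 170.46 m
N1–N3: 177.99 m
N2–N7: 179.98 m
N3–N7: 197.07 m
N4–N5: 198.46 m
N3–N5: 209.33 m
N4–N6: 223.42 m
N1–N4: 232.50 m
N2–N5: 236.92 m
N1–N2: 246.38 m
N5–N6: 247.76 m
N2–N6: 259.77 m
N6–N7: 304.29 m
N1–N5: 354.01 m
N1–N7: 370.85 m
Closest pair: N2–N4 at 44.49 m.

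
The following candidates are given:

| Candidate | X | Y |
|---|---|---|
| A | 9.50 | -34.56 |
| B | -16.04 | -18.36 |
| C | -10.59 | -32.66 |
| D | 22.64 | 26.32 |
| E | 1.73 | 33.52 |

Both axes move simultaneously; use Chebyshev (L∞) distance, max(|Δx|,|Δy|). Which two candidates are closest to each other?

B and C

Pairwise distances:
A–B: 25.54
A–C: 20.09
A–D: 60.88
A–E: 68.08
B–C: 14.30
B–D: 44.68
B–E: 51.88
C–D: 58.98
C–E: 66.18
D–E: 20.91
Closest pair: B–C at 14.30.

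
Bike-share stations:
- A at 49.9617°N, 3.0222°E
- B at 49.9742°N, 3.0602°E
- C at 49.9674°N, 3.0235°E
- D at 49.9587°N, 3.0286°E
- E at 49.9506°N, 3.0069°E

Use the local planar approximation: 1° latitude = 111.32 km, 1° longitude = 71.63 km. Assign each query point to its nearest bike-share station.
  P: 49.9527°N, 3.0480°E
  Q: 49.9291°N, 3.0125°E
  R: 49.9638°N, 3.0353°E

P at 49.9527°N, 3.0480°E:
  A: 2.1022 km
  B: 2.5479 km
  C: 2.3995 km
  D: 1.5418 km
  E: 2.9533 km
  → nearest: D (1.5418 km)
Q at 49.9291°N, 3.0125°E:
  A: 3.6949 km
  B: 6.0729 km
  C: 4.3358 km
  D: 3.4911 km
  E: 2.4268 km
  → nearest: E (2.4268 km)
R at 49.9638°N, 3.0353°E:
  A: 0.9670 km
  B: 2.1264 km
  C: 0.9354 km
  D: 0.7434 km
  E: 2.5095 km
  → nearest: D (0.7434 km)

P→D; Q→E; R→D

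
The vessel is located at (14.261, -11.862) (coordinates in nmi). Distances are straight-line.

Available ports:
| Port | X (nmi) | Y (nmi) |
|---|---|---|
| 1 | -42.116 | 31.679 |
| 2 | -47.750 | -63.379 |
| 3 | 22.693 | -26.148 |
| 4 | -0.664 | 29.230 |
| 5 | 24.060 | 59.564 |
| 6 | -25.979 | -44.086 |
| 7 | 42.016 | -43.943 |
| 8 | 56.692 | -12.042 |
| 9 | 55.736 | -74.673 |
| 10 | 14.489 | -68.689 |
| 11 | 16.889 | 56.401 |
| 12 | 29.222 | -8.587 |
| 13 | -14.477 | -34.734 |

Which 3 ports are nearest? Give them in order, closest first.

12, 3, 13

Distances from (14.261, -11.862):
1: 71.233 nmi
2: 80.619 nmi
3: 16.589 nmi
4: 43.719 nmi
5: 72.095 nmi
6: 51.552 nmi
7: 42.421 nmi
8: 42.431 nmi
9: 75.269 nmi
10: 56.827 nmi
11: 68.314 nmi
12: 15.315 nmi
13: 36.729 nmi
Sorted: 12 (15.315 nmi) < 3 (16.589 nmi) < 13 (36.729 nmi) < 7 (42.421 nmi) < 8 (42.431 nmi) < …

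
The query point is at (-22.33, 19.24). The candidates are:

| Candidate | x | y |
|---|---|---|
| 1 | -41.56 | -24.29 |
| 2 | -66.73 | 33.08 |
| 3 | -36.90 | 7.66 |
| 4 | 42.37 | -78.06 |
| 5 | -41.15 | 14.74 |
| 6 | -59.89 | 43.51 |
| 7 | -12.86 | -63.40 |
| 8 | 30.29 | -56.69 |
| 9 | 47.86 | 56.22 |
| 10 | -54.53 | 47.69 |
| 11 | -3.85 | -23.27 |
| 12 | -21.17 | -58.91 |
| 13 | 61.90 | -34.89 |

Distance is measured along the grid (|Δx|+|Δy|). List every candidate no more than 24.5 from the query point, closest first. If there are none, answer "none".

Distances from (-22.33, 19.24):
1: |-19.23| + |-43.53| = 19.23 + 43.53 = 62.76
2: |-44.40| + |13.84| = 44.40 + 13.84 = 58.24
3: |-14.57| + |-11.58| = 14.57 + 11.58 = 26.15
4: |64.70| + |-97.30| = 64.70 + 97.30 = 162.00
5: |-18.82| + |-4.50| = 18.82 + 4.50 = 23.32
6: |-37.56| + |24.27| = 37.56 + 24.27 = 61.83
7: |9.47| + |-82.64| = 9.47 + 82.64 = 92.11
8: |52.62| + |-75.93| = 52.62 + 75.93 = 128.55
9: |70.19| + |36.98| = 70.19 + 36.98 = 107.17
10: |-32.20| + |28.45| = 32.20 + 28.45 = 60.65
11: |18.48| + |-42.51| = 18.48 + 42.51 = 60.99
12: |1.16| + |-78.15| = 1.16 + 78.15 = 79.31
13: |84.23| + |-54.13| = 84.23 + 54.13 = 138.36
Threshold 24.5: 5 (23.32) is within range.

5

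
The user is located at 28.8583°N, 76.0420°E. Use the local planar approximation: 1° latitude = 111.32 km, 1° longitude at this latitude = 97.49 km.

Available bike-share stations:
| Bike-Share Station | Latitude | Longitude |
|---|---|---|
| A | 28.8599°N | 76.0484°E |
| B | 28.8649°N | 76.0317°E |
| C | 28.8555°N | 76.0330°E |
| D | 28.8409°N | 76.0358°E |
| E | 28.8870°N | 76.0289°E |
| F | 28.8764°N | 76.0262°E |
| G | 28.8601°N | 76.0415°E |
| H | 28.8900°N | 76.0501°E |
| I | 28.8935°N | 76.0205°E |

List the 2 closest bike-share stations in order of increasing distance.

G, A

Distances from 28.8583°N, 76.0420°E:
A: 0.6489 km
B: 1.2442 km
C: 0.9311 km
D: 2.0291 km
E: 3.4407 km
F: 2.5362 km
G: 0.2062 km
H: 3.6161 km
I: 4.4438 km
Sorted: G (0.2062 km) < A (0.6489 km) < C (0.9311 km) < B (1.2442 km) < …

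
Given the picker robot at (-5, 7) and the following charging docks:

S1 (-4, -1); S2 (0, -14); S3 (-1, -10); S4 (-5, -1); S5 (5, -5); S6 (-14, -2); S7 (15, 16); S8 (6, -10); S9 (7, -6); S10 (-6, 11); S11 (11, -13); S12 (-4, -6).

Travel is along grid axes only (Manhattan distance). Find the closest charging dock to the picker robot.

Distances from (-5, 7):
S1: |1| + |-8| = 1 + 8 = 9
S2: |5| + |-21| = 5 + 21 = 26
S3: |4| + |-17| = 4 + 17 = 21
S4: |0| + |-8| = 0 + 8 = 8
S5: |10| + |-12| = 10 + 12 = 22
S6: |-9| + |-9| = 9 + 9 = 18
S7: |20| + |9| = 20 + 9 = 29
S8: |11| + |-17| = 11 + 17 = 28
S9: |12| + |-13| = 12 + 13 = 25
S10: |-1| + |4| = 1 + 4 = 5
S11: |16| + |-20| = 16 + 20 = 36
S12: |1| + |-13| = 1 + 13 = 14
Minimum: S10 at 5.

S10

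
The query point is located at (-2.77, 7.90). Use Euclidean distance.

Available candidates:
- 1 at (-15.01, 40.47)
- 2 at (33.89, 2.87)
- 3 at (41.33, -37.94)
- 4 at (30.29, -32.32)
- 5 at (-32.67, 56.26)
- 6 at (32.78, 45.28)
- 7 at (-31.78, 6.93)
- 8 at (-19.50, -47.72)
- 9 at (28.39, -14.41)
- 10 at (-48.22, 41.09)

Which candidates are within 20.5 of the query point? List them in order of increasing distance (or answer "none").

Distances from (-2.77, 7.90):
1: 34.79
2: 37.00
3: 63.61
4: 52.06
5: 56.86
6: 51.59
7: 29.03
8: 58.08
9: 38.32
10: 56.28
Threshold 20.5: none within range.

none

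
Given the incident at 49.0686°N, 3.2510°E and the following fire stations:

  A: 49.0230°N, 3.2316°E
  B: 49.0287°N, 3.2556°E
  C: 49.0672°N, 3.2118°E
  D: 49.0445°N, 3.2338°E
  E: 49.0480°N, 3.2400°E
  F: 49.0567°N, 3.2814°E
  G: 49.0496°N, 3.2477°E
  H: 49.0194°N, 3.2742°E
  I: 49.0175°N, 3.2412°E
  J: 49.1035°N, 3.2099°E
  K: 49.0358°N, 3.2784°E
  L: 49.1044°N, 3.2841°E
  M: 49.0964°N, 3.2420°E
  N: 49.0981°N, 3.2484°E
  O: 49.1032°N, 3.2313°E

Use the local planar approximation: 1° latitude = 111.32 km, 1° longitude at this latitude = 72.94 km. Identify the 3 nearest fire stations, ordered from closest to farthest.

Distances from 49.0686°N, 3.2510°E:
A: √((-0.0456·111.32)² + (-0.0194·72.94)²) = √(25.767725 + 2.002327) = 5.2697 km
B: √((-0.0399·111.32)² + (0.0046·72.94)²) = √(19.728415 + 0.112576) = 4.4543 km
C: √((-0.0014·111.32)² + (-0.0392·72.94)²) = √(0.024289 + 8.175299) = 2.8635 km
D: √((-0.0241·111.32)² + (-0.0172·72.94)²) = √(7.197480 + 1.573941) = 2.9617 km
E: √((-0.0206·111.32)² + (-0.0110·72.94)²) = √(5.258730 + 0.643749) = 2.4295 km
F: √((-0.0119·111.32)² + (0.0304·72.94)²) = √(1.754851 + 4.916756) = 2.5829 km
G: √((-0.0190·111.32)² + (-0.0033·72.94)²) = √(4.473563 + 0.057937) = 2.1287 km
H: √((-0.0492·111.32)² + (0.0232·72.94)²) = √(29.996916 + 2.863568) = 5.7324 km
I: √((-0.0511·111.32)² + (-0.0098·72.94)²) = √(32.358486 + 0.510956) = 5.7332 km
J: √((0.0349·111.32)² + (-0.0411·72.94)²) = √(15.093753 + 8.987009) = 4.9072 km
K: √((-0.0328·111.32)² + (0.0274·72.94)²) = √(13.331962 + 3.994226) = 4.1625 km
L: √((0.0358·111.32)² + (0.0331·72.94)²) = √(15.882265 + 5.828912) = 4.6595 km
M: √((0.0278·111.32)² + (-0.0090·72.94)²) = √(9.577143 + 0.430940) = 3.1636 km
N: √((0.0295·111.32)² + (-0.0026·72.94)²) = √(10.784262 + 0.035965) = 3.2894 km
O: √((0.0346·111.32)² + (-0.0197·72.94)²) = √(14.835377 + 2.064733) = 4.1110 km
Sorted: G (2.1287 km) < E (2.4295 km) < F (2.5829 km) < C (2.8635 km) < D (2.9617 km) < …

G, E, F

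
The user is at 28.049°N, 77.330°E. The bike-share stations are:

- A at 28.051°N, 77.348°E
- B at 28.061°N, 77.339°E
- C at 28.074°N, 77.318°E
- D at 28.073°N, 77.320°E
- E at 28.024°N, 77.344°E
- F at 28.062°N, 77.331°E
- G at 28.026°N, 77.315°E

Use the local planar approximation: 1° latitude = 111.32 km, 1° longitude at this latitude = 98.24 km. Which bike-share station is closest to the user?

Distances from 28.049°N, 77.330°E:
A: √((0.002·111.32)² + (0.018·98.24)²) = √(0.04957 + 3.12696) = 1.782 km
B: √((0.012·111.32)² + (0.009·98.24)²) = √(1.78447 + 0.78174) = 1.602 km
C: √((0.025·111.32)² + (-0.012·98.24)²) = √(7.74509 + 1.38976) = 3.022 km
D: √((0.024·111.32)² + (-0.010·98.24)²) = √(7.13787 + 0.96511) = 2.847 km
E: √((-0.025·111.32)² + (0.014·98.24)²) = √(7.74509 + 1.89162) = 3.104 km
F: √((0.013·111.32)² + (0.001·98.24)²) = √(2.09427 + 0.00965) = 1.450 km
G: √((-0.023·111.32)² + (-0.015·98.24)²) = √(6.55544 + 2.17150) = 2.954 km
Minimum: F at 1.450 km.

F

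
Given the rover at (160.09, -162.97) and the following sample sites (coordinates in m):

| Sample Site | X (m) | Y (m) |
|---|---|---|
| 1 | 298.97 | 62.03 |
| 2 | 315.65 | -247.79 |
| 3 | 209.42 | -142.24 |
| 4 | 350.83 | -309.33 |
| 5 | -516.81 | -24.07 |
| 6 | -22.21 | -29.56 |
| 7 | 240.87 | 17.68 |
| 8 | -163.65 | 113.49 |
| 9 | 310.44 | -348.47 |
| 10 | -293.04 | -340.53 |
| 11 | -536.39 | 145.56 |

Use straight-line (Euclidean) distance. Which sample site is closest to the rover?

3

Distances from (160.09, -162.97):
1: √((138.88)² + (225.00)²) = √(19287.6544 + 50625.0000) = 264.41 m
2: √((155.56)² + (-84.82)²) = √(24198.9136 + 7194.4324) = 177.18 m
3: √((49.33)² + (20.73)²) = √(2433.4489 + 429.7329) = 53.51 m
4: √((190.74)² + (-146.36)²) = √(36381.7476 + 21421.2496) = 240.42 m
5: √((-676.90)² + (138.90)²) = √(458193.6100 + 19293.2100) = 691.00 m
6: √((-182.30)² + (133.41)²) = √(33233.2900 + 17798.2281) = 225.90 m
7: √((80.78)² + (180.65)²) = √(6525.4084 + 32634.4225) = 197.89 m
8: √((-323.74)² + (276.46)²) = √(104807.5876 + 76430.1316) = 425.72 m
9: √((150.35)² + (-185.50)²) = √(22605.1225 + 34410.2500) = 238.78 m
10: √((-453.13)² + (-177.56)²) = √(205326.7969 + 31527.5536) = 486.68 m
11: √((-696.48)² + (308.53)²) = √(485084.3904 + 95190.7609) = 761.76 m
Minimum: 3 at 53.51 m.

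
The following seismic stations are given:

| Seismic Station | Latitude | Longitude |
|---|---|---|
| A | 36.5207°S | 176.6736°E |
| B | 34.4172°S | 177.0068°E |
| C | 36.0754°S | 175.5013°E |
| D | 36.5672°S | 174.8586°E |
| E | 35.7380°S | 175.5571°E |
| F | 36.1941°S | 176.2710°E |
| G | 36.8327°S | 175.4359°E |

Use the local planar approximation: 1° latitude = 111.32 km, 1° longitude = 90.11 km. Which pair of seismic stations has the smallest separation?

Pairwise distances:
A–B: √((2.1035·111.32)² + (0.3332·90.11)²) = √(54831.664281 + 901.479728) = 236.0787 km
A–C: √((0.4453·111.32)² + (-1.1723·90.11)²) = √(2457.263816 + 11158.954566) = 116.6886 km
A–D: √((-0.0465·111.32)² + (-1.8150·90.11)²) = √(26.794910 + 26748.488015) = 163.6315 km
A–E: √((0.7827·111.32)² + (-1.1165·90.11)²) = √(7591.665479 + 10121.932439) = 133.0924 km
A–F: √((0.3266·111.32)² + (-0.4026·90.11)²) = √(1321.839593 + 1316.114035) = 51.3610 km
A–G: √((-0.3120·111.32)² + (-1.2377·90.11)²) = √(1206.300710 + 12438.750631) = 116.8120 km
B–C: √((-1.6582·111.32)² + (-1.5055·90.11)²) = √(34073.772305 + 18403.799749) = 229.0798 km
B–D: √((-2.1500·111.32)² + (-2.1482·90.11)²) = √(57282.678244 + 37471.010395) = 307.8209 km
B–E: √((-1.3208·111.32)² + (-1.4497·90.11)²) = √(21618.249053 + 17064.841435) = 196.6802 km
B–F: √((-1.7769·111.32)² + (-0.7358·90.11)²) = √(39126.623385 + 4396.079587) = 208.6210 km
B–G: √((-2.4155·111.32)² + (-1.5709·90.11)²) = √(72303.692831 + 20037.478011) = 303.8769 km
C–D: √((-0.4918·111.32)² + (-0.6427·90.11)²) = √(2997.253280 + 3353.996300) = 79.6947 km
C–E: √((0.3374·111.32)² + (0.0558·90.11)²) = √(1410.706125 + 25.282172) = 37.8944 km
C–F: √((-0.1187·111.32)² + (0.7697·90.11)²) = √(174.601445 + 4810.485972) = 70.6052 km
C–G: √((-0.7573·111.32)² + (-0.0654·90.11)²) = √(7106.934437 + 34.729736) = 84.5084 km
D–E: √((0.8292·111.32)² + (0.6985·90.11)²) = √(8520.498065 + 3961.674593) = 111.7236 km
D–F: √((0.3731·111.32)² + (1.4124·90.11)²) = √(1725.030958 + 16198.000094) = 133.8769 km
D–G: √((-0.2655·111.32)² + (0.5773·90.11)²) = √(873.525216 + 2706.132732) = 59.8302 km
E–F: √((-0.4561·111.32)² + (0.7139·90.11)²) = √(2577.902809 + 4138.288301) = 81.9524 km
E–G: √((-1.0947·111.32)² + (-0.1212·90.11)²) = √(14850.348019 + 119.275493) = 122.3504 km
F–G: √((-0.6386·111.32)² + (-0.8351·90.11)²) = √(5053.639096 + 5662.692081) = 103.5197 km
Closest pair: C–E at 37.8944 km.

C and E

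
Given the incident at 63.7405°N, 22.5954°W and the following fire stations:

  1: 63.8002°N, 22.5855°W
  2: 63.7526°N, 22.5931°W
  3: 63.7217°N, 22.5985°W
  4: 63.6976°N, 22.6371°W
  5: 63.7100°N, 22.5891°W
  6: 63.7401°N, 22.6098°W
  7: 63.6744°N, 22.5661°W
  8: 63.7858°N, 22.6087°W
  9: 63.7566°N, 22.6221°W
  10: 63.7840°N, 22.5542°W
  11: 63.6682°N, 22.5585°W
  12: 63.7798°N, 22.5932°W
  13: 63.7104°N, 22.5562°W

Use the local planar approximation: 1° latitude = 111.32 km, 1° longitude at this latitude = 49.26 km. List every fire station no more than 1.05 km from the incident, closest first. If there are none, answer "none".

6

Distances from 63.7405°N, 22.5954°W:
1: 6.6637 km
2: 1.3517 km
3: 2.0984 km
4: 5.1987 km
5: 3.4094 km
6: 0.7107 km
7: 7.4985 km
8: 5.0852 km
9: 2.2231 km
10: 5.2505 km
11: 8.2511 km
12: 4.3762 km
13: 3.8673 km
Threshold 1.05 km: 6 (0.7107 km) is within range.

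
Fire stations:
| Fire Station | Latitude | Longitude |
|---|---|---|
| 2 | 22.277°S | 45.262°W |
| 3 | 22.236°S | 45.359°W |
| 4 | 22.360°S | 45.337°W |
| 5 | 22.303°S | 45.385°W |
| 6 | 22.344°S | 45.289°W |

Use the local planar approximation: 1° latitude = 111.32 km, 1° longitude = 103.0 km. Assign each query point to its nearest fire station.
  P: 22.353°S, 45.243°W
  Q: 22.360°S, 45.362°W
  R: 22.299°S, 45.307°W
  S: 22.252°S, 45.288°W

P→6; Q→4; R→2; S→2

P at 22.353°S, 45.243°W:
  2: √((0.076·111.32)² + (-0.019·103.0)²) = √(71.57701 + 3.82985) = 8.684 km
  3: √((0.117·111.32)² + (-0.116·103.0)²) = √(169.63604 + 142.75470) = 17.675 km
  4: √((-0.007·111.32)² + (-0.094·103.0)²) = √(0.60721 + 93.74112) = 9.713 km
  5: √((0.050·111.32)² + (-0.142·103.0)²) = √(30.98036 + 213.91988) = 15.649 km
  6: √((0.009·111.32)² + (-0.046·103.0)²) = √(1.00376 + 22.44864) = 4.843 km
  → nearest: 6 (4.843 km)
Q at 22.360°S, 45.362°W:
  2: √((0.083·111.32)² + (0.100·103.0)²) = √(85.36947 + 106.09000) = 13.837 km
  3: √((0.124·111.32)² + (0.003·103.0)²) = √(190.54158 + 0.09548) = 13.807 km
  4: √((0.000·111.32)² + (0.025·103.0)²) = √(0.00000 + 6.63062) = 2.575 km
  5: √((0.057·111.32)² + (-0.023·103.0)²) = √(40.26207 + 5.61216) = 6.773 km
  6: √((0.016·111.32)² + (0.073·103.0)²) = √(3.17239 + 56.53536) = 7.727 km
  → nearest: 4 (2.575 km)
R at 22.299°S, 45.307°W:
  2: √((0.022·111.32)² + (0.045·103.0)²) = √(5.99780 + 21.48323) = 5.242 km
  3: √((0.063·111.32)² + (-0.052·103.0)²) = √(49.18441 + 28.68674) = 8.824 km
  4: √((-0.061·111.32)² + (-0.030·103.0)²) = √(46.11116 + 9.54810) = 7.461 km
  5: √((-0.004·111.32)² + (-0.078·103.0)²) = √(0.19827 + 64.54516) = 8.046 km
  6: √((-0.045·111.32)² + (0.018·103.0)²) = √(25.09409 + 3.43732) = 5.341 km
  → nearest: 2 (5.242 km)
S at 22.252°S, 45.288°W:
  2: √((-0.025·111.32)² + (0.026·103.0)²) = √(7.74509 + 7.17168) = 3.862 km
  3: √((0.016·111.32)² + (-0.071·103.0)²) = √(3.17239 + 53.47997) = 7.527 km
  4: √((-0.108·111.32)² + (-0.049·103.0)²) = √(144.54195 + 25.47221) = 13.039 km
  5: √((-0.051·111.32)² + (-0.097·103.0)²) = √(32.23196 + 99.82008) = 11.491 km
  6: √((-0.092·111.32)² + (-0.001·103.0)²) = √(104.88709 + 0.01061) = 10.242 km
  → nearest: 2 (3.862 km)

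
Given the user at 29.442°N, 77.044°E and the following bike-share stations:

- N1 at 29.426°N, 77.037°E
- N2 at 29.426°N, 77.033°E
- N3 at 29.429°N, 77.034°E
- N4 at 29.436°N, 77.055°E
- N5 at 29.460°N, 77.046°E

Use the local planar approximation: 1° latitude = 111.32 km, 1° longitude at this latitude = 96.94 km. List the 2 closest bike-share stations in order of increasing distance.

Distances from 29.442°N, 77.044°E:
N1: 1.906 km
N2: 2.076 km
N3: 1.742 km
N4: 1.258 km
N5: 2.013 km
Sorted: N4 (1.258 km) < N3 (1.742 km) < N1 (1.906 km) < N5 (2.013 km) < …

N4, N3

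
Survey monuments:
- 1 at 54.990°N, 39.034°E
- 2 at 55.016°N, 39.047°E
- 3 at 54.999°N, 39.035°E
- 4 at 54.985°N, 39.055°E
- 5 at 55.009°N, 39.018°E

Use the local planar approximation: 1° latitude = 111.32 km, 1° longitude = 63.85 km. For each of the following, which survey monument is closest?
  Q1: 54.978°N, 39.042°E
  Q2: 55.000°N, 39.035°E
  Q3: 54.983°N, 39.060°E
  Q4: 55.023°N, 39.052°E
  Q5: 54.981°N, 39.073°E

Q1 at 54.978°N, 39.042°E:
  1: 1.430 km
  2: 4.242 km
  3: 2.380 km
  4: 1.139 km
  5: 3.776 km
  → nearest: 4 (1.139 km)
Q2 at 55.000°N, 39.035°E:
  1: 1.115 km
  2: 1.939 km
  3: 0.111 km
  4: 2.102 km
  5: 1.477 km
  → nearest: 3 (0.111 km)
Q3 at 54.983°N, 39.060°E:
  1: 1.834 km
  2: 3.766 km
  3: 2.392 km
  4: 0.389 km
  5: 3.946 km
  → nearest: 4 (0.389 km)
Q4 at 55.023°N, 39.052°E:
  1: 3.849 km
  2: 0.842 km
  3: 2.884 km
  4: 4.234 km
  5: 2.672 km
  → nearest: 2 (0.842 km)
Q5 at 54.981°N, 39.073°E:
  1: 2.684 km
  2: 4.235 km
  3: 3.147 km
  4: 1.233 km
  5: 4.696 km
  → nearest: 4 (1.233 km)

Q1→4; Q2→3; Q3→4; Q4→2; Q5→4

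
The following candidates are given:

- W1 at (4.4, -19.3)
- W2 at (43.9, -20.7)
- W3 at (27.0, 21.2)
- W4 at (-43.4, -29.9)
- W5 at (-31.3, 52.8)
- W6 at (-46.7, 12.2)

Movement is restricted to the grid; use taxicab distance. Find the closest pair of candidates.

Pairwise distances:
W1–W2: |39.5| + |-1.4| = 39.5 + 1.4 = 40.9
W4–W6: |-3.3| + |42.1| = 3.3 + 42.1 = 45.4
W5–W6: |-15.4| + |-40.6| = 15.4 + 40.6 = 56.0
W1–W4: |-47.8| + |-10.6| = 47.8 + 10.6 = 58.4
W2–W3: |-16.9| + |41.9| = 16.9 + 41.9 = 58.8
W1–W3: |22.6| + |40.5| = 22.6 + 40.5 = 63.1
W1–W6: |-51.1| + |31.5| = 51.1 + 31.5 = 82.6
W3–W6: |-73.7| + |-9.0| = 73.7 + 9.0 = 82.7
W3–W5: |-58.3| + |31.6| = 58.3 + 31.6 = 89.9
W4–W5: |12.1| + |82.7| = 12.1 + 82.7 = 94.8
W2–W4: |-87.3| + |-9.2| = 87.3 + 9.2 = 96.5
W1–W5: |-35.7| + |72.1| = 35.7 + 72.1 = 107.8
W3–W4: |-70.4| + |-51.1| = 70.4 + 51.1 = 121.5
W2–W6: |-90.6| + |32.9| = 90.6 + 32.9 = 123.5
W2–W5: |-75.2| + |73.5| = 75.2 + 73.5 = 148.7
Closest pair: W1–W2 at 40.9.

W1 and W2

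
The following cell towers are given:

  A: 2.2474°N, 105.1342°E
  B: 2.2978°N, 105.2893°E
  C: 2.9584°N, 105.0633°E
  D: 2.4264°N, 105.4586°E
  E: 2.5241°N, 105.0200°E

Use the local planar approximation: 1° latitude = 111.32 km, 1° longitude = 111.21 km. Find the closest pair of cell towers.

A and B

Pairwise distances:
A–B: 18.1382 km
A–C: 79.5403 km
A–D: 41.2137 km
A–E: 33.3178 km
B–C: 77.7144 km
B–D: 23.6522 km
B–E: 39.1351 km
C–D: 73.7555 km
C–E: 48.5855 km
D–E: 49.9745 km
Closest pair: A–B at 18.1382 km.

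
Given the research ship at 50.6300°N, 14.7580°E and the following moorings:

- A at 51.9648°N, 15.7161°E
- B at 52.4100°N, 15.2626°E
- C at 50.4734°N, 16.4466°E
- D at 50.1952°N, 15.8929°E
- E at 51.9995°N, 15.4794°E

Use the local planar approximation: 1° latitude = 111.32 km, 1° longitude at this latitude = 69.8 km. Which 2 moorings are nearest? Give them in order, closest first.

D, C

Distances from 50.6300°N, 14.7580°E:
A: √((1.3348·111.32)² + (0.9581·69.8)²) = √(22078.969080 + 4472.316450) = 162.9457 km
B: √((1.7800·111.32)² + (0.5046·69.8)²) = √(39263.263980 + 1240.524476) = 201.2555 km
C: √((-0.1566·111.32)² + (1.6886·69.8)²) = √(303.899448 + 13891.988500) = 119.1465 km
D: √((-0.4348·111.32)² + (1.1349·69.8)²) = √(2342.747409 + 6275.177825) = 92.8328 km
E: √((1.3695·111.32)² + (0.7214·69.8)²) = √(23241.837934 + 2535.497118) = 160.5532 km
Sorted: D (92.8328 km) < C (119.1465 km) < E (160.5532 km) < A (162.9457 km) < …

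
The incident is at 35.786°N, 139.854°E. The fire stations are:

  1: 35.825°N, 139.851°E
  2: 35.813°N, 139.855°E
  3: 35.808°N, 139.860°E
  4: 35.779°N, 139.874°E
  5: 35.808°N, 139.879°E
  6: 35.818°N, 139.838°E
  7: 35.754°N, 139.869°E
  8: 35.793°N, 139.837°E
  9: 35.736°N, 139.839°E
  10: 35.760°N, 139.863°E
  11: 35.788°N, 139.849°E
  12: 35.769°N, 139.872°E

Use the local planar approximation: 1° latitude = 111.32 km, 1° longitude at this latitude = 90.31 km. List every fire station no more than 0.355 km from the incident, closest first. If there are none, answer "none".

none

Distances from 35.786°N, 139.854°E:
1: √((0.039·111.32)² + (-0.003·90.31)²) = √(18.84845 + 0.07340) = 4.350 km
2: √((0.027·111.32)² + (0.001·90.31)²) = √(9.03387 + 0.00816) = 3.007 km
3: √((0.022·111.32)² + (0.006·90.31)²) = √(5.99780 + 0.29361) = 2.508 km
4: √((-0.007·111.32)² + (0.020·90.31)²) = √(0.60721 + 3.26236) = 1.967 km
5: √((0.022·111.32)² + (0.025·90.31)²) = √(5.99780 + 5.09744) = 3.331 km
6: √((0.032·111.32)² + (-0.016·90.31)²) = √(12.68955 + 2.08791) = 3.844 km
7: √((-0.032·111.32)² + (0.015·90.31)²) = √(12.68955 + 1.83508) = 3.811 km
8: √((0.007·111.32)² + (-0.017·90.31)²) = √(0.60721 + 2.35705) = 1.722 km
9: √((-0.050·111.32)² + (-0.015·90.31)²) = √(30.98036 + 1.83508) = 5.728 km
10: √((-0.026·111.32)² + (0.009·90.31)²) = √(8.37709 + 0.66063) = 3.006 km
11: √((0.002·111.32)² + (-0.005·90.31)²) = √(0.04957 + 0.20390) = 0.503 km
12: √((-0.017·111.32)² + (0.018·90.31)²) = √(3.58133 + 2.64251) = 2.495 km
Threshold 0.355 km: none within range.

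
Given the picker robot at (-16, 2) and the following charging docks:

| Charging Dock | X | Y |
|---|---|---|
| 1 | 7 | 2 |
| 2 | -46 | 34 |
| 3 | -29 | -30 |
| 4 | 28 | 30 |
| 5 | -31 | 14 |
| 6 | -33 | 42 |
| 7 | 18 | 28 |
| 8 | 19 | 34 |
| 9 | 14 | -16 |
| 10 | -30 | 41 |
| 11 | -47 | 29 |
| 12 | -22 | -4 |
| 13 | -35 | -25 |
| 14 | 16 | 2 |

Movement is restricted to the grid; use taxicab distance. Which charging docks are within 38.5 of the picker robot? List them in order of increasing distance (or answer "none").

12, 1, 5, 14

Distances from (-16, 2):
1: |23| + |0| = 23 + 0 = 23
2: |-30| + |32| = 30 + 32 = 62
3: |-13| + |-32| = 13 + 32 = 45
4: |44| + |28| = 44 + 28 = 72
5: |-15| + |12| = 15 + 12 = 27
6: |-17| + |40| = 17 + 40 = 57
7: |34| + |26| = 34 + 26 = 60
8: |35| + |32| = 35 + 32 = 67
9: |30| + |-18| = 30 + 18 = 48
10: |-14| + |39| = 14 + 39 = 53
11: |-31| + |27| = 31 + 27 = 58
12: |-6| + |-6| = 6 + 6 = 12
13: |-19| + |-27| = 19 + 27 = 46
14: |32| + |0| = 32 + 0 = 32
Threshold 38.5: 12 (12), 1 (23), 5 (27), 14 (32) are within range.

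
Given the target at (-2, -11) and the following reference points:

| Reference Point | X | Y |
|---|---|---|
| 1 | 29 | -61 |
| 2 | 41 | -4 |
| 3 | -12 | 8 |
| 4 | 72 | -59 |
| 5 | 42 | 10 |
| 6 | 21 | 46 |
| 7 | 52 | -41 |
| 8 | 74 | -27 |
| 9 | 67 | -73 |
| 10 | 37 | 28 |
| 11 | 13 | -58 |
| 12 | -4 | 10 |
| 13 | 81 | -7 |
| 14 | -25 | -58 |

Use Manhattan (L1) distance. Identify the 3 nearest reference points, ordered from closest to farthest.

12, 3, 2

Distances from (-2, -11):
1: |31| + |-50| = 31 + 50 = 81
2: |43| + |7| = 43 + 7 = 50
3: |-10| + |19| = 10 + 19 = 29
4: |74| + |-48| = 74 + 48 = 122
5: |44| + |21| = 44 + 21 = 65
6: |23| + |57| = 23 + 57 = 80
7: |54| + |-30| = 54 + 30 = 84
8: |76| + |-16| = 76 + 16 = 92
9: |69| + |-62| = 69 + 62 = 131
10: |39| + |39| = 39 + 39 = 78
11: |15| + |-47| = 15 + 47 = 62
12: |-2| + |21| = 2 + 21 = 23
13: |83| + |4| = 83 + 4 = 87
14: |-23| + |-47| = 23 + 47 = 70
Sorted: 12 (23) < 3 (29) < 2 (50) < 11 (62) < 5 (65) < …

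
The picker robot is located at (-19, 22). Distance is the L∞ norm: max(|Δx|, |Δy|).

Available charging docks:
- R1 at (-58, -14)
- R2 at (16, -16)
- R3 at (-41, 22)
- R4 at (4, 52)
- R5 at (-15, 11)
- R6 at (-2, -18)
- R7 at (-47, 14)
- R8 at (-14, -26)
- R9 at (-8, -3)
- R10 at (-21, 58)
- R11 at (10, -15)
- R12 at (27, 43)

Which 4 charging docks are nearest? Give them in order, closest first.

R5, R3, R9, R7

Distances from (-19, 22):
R1: 39
R2: 38
R3: 22
R4: 30
R5: 11
R6: 40
R7: 28
R8: 48
R9: 25
R10: 36
R11: 37
R12: 46
Sorted: R5 (11) < R3 (22) < R9 (25) < R7 (28) < R4 (30) < R10 (36) < …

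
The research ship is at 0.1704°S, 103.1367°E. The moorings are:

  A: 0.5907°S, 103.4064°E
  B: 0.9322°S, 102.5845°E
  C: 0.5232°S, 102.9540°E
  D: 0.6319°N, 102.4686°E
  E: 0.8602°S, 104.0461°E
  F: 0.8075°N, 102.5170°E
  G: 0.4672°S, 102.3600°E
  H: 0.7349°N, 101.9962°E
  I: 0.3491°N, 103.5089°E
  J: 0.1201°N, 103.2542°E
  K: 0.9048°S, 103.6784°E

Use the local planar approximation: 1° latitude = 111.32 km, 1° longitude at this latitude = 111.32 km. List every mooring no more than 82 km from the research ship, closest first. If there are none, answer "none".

Distances from 0.1704°S, 103.1367°E:
A: 55.5921 km
B: 104.7393 km
C: 44.2274 km
D: 116.2238 km
E: 127.0625 km
F: 128.8774 km
G: 92.5600 km
H: 162.0962 km
I: 71.1415 km
J: 34.8836 km
K: 101.5872 km
Threshold 82 km: J (34.8836 km), C (44.2274 km), A (55.5921 km), I (71.1415 km) are within range.

J, C, A, I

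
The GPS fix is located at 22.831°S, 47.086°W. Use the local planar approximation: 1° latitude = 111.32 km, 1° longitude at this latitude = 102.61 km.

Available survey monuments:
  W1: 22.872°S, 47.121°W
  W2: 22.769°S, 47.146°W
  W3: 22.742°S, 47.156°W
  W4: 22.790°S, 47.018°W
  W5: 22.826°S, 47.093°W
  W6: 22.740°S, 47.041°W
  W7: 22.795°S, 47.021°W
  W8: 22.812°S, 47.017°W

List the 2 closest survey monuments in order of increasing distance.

W5, W1

Distances from 22.831°S, 47.086°W:
W1: 5.808 km
W2: 9.249 km
W3: 12.237 km
W4: 8.338 km
W5: 0.909 km
W6: 11.133 km
W7: 7.781 km
W8: 7.389 km
Sorted: W5 (0.909 km) < W1 (5.808 km) < W8 (7.389 km) < W7 (7.781 km) < …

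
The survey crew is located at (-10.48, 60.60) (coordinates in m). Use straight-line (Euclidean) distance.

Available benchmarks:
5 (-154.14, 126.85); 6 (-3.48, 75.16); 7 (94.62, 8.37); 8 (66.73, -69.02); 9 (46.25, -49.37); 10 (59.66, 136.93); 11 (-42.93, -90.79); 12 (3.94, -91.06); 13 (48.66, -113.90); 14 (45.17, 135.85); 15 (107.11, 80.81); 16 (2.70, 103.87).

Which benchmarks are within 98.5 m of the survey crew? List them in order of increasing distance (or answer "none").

6, 16, 14

Distances from (-10.48, 60.60):
5: √((-143.66)² + (66.25)²) = √(20638.1956 + 4389.0625) = 158.20 m
6: √((7.00)² + (14.56)²) = √(49.0000 + 211.9936) = 16.16 m
7: √((105.10)² + (-52.23)²) = √(11046.0100 + 2727.9729) = 117.36 m
8: √((77.21)² + (-129.62)²) = √(5961.3841 + 16801.3444) = 150.87 m
9: √((56.73)² + (-109.97)²) = √(3218.2929 + 12093.4009) = 123.74 m
10: √((70.14)² + (76.33)²) = √(4919.6196 + 5826.2689) = 103.66 m
11: √((-32.45)² + (-151.39)²) = √(1053.0025 + 22918.9321) = 154.83 m
12: √((14.42)² + (-151.66)²) = √(207.9364 + 23000.7556) = 152.34 m
13: √((59.14)² + (-174.50)²) = √(3497.5396 + 30450.2500) = 184.25 m
14: √((55.65)² + (75.25)²) = √(3096.9225 + 5662.5625) = 93.59 m
15: √((117.59)² + (20.21)²) = √(13827.4081 + 408.4441) = 119.31 m
16: √((13.18)² + (43.27)²) = √(173.7124 + 1872.2929) = 45.23 m
Threshold 98.5 m: 6 (16.16 m), 16 (45.23 m), 14 (93.59 m) are within range.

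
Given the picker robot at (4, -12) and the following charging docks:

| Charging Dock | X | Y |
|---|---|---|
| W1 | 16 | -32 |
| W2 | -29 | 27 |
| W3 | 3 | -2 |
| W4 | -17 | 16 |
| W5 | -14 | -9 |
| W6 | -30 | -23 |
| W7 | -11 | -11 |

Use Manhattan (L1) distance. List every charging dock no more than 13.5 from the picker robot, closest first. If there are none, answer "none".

Distances from (4, -12):
W1: |12| + |-20| = 12 + 20 = 32
W2: |-33| + |39| = 33 + 39 = 72
W3: |-1| + |10| = 1 + 10 = 11
W4: |-21| + |28| = 21 + 28 = 49
W5: |-18| + |3| = 18 + 3 = 21
W6: |-34| + |-11| = 34 + 11 = 45
W7: |-15| + |1| = 15 + 1 = 16
Threshold 13.5: W3 (11) is within range.

W3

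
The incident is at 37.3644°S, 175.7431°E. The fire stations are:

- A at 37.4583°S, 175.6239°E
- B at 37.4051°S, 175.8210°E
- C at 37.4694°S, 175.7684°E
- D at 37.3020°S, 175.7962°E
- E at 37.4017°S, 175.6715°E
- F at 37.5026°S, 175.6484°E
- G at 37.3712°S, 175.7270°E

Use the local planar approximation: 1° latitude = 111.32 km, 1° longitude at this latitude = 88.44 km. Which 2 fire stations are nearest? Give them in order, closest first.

Distances from 37.3644°S, 175.7431°E:
A: 14.8458 km
B: 8.2457 km
C: 11.9008 km
D: 8.3849 km
E: 7.5723 km
F: 17.5164 km
G: 1.6126 km
Sorted: G (1.6126 km) < E (7.5723 km) < B (8.2457 km) < D (8.3849 km) < …

G, E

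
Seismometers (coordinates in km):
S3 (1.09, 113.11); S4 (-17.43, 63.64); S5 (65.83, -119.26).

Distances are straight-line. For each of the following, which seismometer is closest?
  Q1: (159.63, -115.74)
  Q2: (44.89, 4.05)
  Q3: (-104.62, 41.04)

Q1→S5; Q2→S4; Q3→S4

Q1 at (159.63, -115.74):
  S3: √((-158.54)² + (228.85)²) = √(25134.9316 + 52372.3225) = 278.40 km
  S4: √((-177.06)² + (179.38)²) = √(31350.2436 + 32177.1844) = 252.05 km
  S5: √((-93.80)² + (-3.52)²) = √(8798.4400 + 12.3904) = 93.87 km
  → nearest: S5 (93.87 km)
Q2 at (44.89, 4.05):
  S3: √((-43.80)² + (109.06)²) = √(1918.4400 + 11894.0836) = 117.53 km
  S4: √((-62.32)² + (59.59)²) = √(3883.7824 + 3550.9681) = 86.22 km
  S5: √((20.94)² + (-123.31)²) = √(438.4836 + 15205.3561) = 125.08 km
  → nearest: S4 (86.22 km)
Q3 at (-104.62, 41.04):
  S3: √((105.71)² + (72.07)²) = √(11174.6041 + 5194.0849) = 127.94 km
  S4: √((87.19)² + (22.60)²) = √(7602.0961 + 510.7600) = 90.07 km
  S5: √((170.45)² + (-160.30)²) = √(29053.2025 + 25696.0900) = 233.99 km
  → nearest: S4 (90.07 km)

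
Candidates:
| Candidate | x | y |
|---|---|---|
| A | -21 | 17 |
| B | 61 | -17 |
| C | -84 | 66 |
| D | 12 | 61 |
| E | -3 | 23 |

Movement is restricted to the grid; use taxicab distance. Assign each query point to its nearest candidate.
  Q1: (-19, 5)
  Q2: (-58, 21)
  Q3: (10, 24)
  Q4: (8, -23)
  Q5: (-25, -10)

Q1→A; Q2→A; Q3→E; Q4→E; Q5→A

Q1 at (-19, 5):
  A: |-2| + |12| = 2 + 12 = 14
  B: |80| + |-22| = 80 + 22 = 102
  C: |-65| + |61| = 65 + 61 = 126
  D: |31| + |56| = 31 + 56 = 87
  E: |16| + |18| = 16 + 18 = 34
  → nearest: A (14)
Q2 at (-58, 21):
  A: |37| + |-4| = 37 + 4 = 41
  B: |119| + |-38| = 119 + 38 = 157
  C: |-26| + |45| = 26 + 45 = 71
  D: |70| + |40| = 70 + 40 = 110
  E: |55| + |2| = 55 + 2 = 57
  → nearest: A (41)
Q3 at (10, 24):
  A: |-31| + |-7| = 31 + 7 = 38
  B: |51| + |-41| = 51 + 41 = 92
  C: |-94| + |42| = 94 + 42 = 136
  D: |2| + |37| = 2 + 37 = 39
  E: |-13| + |-1| = 13 + 1 = 14
  → nearest: E (14)
Q4 at (8, -23):
  A: |-29| + |40| = 29 + 40 = 69
  B: |53| + |6| = 53 + 6 = 59
  C: |-92| + |89| = 92 + 89 = 181
  D: |4| + |84| = 4 + 84 = 88
  E: |-11| + |46| = 11 + 46 = 57
  → nearest: E (57)
Q5 at (-25, -10):
  A: |4| + |27| = 4 + 27 = 31
  B: |86| + |-7| = 86 + 7 = 93
  C: |-59| + |76| = 59 + 76 = 135
  D: |37| + |71| = 37 + 71 = 108
  E: |22| + |33| = 22 + 33 = 55
  → nearest: A (31)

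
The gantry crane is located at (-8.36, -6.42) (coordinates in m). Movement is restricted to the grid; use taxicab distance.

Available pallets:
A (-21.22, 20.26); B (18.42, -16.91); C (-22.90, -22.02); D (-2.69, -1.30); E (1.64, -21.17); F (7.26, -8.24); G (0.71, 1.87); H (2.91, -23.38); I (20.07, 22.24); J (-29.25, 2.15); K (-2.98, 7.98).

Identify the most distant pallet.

I

Distances from (-8.36, -6.42):
A: 39.54 m
B: 37.27 m
C: 30.14 m
D: 10.79 m
E: 24.75 m
F: 17.44 m
G: 17.36 m
H: 28.23 m
I: 57.09 m
J: 29.46 m
K: 19.78 m
Maximum: I at 57.09 m.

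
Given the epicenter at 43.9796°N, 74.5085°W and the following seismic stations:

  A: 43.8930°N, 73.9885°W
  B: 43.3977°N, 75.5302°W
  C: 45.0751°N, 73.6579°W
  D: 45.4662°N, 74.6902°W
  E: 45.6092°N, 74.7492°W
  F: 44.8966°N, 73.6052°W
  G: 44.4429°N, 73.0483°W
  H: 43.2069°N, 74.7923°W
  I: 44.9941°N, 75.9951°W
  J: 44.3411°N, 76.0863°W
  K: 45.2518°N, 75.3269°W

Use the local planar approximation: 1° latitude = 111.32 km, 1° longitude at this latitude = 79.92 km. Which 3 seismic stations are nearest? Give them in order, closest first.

A, H, B

Distances from 43.9796°N, 74.5085°W:
A: √((-0.0866·111.32)² + (0.5200·79.92)²) = √(92.935615 + 1727.100611) = 42.6619 km
B: √((-0.5819·111.32)² + (-1.0217·79.92)²) = √(4196.073721 + 6667.418829) = 104.2281 km
C: √((1.0955·111.32)² + (0.8506·79.92)²) = √(14872.061035 + 4621.273874) = 139.6185 km
D: √((1.4866·111.32)² + (-0.1817·79.92)²) = √(27386.381409 + 210.872917) = 166.1242 km
E: √((1.6296·111.32)² + (-0.2407·79.92)²) = √(32908.525772 + 370.052320) = 182.4242 km
F: √((0.9170·111.32)² + (0.9033·79.92)²) = √(10420.416231 + 5211.646747) = 125.0282 km
G: √((0.4633·111.32)² + (1.4602·79.92)²) = √(2659.934827 + 13618.699546) = 127.5878 km
H: √((-0.7727·111.32)² + (-0.2838·79.92)²) = √(7398.918096 + 514.441188) = 88.9571 km
I: √((1.0145·111.32)² + (-1.4866·79.92)²) = √(12754.119978 + 14115.595590) = 163.9198 km
J: √((0.3615·111.32)² + (-1.5778·79.92)²) = √(1619.433051 + 15900.649112) = 132.3634 km
K: √((1.2722·111.32)² + (-0.8184·79.92)²) = √(20056.593747 + 4278.013905) = 155.9955 km
Sorted: A (42.6619 km) < H (88.9571 km) < B (104.2281 km) < F (125.0282 km) < G (127.5878 km) < …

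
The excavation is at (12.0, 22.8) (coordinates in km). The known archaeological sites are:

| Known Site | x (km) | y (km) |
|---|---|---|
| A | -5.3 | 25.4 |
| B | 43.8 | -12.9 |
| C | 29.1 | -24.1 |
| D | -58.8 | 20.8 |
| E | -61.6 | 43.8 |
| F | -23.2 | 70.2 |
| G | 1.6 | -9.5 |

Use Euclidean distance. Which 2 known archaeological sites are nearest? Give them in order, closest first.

A, G

Distances from (12.0, 22.8):
A: 17.5 km
B: 47.8 km
C: 49.9 km
D: 70.8 km
E: 76.5 km
F: 59.0 km
G: 33.9 km
Sorted: A (17.5 km) < G (33.9 km) < B (47.8 km) < C (49.9 km) < …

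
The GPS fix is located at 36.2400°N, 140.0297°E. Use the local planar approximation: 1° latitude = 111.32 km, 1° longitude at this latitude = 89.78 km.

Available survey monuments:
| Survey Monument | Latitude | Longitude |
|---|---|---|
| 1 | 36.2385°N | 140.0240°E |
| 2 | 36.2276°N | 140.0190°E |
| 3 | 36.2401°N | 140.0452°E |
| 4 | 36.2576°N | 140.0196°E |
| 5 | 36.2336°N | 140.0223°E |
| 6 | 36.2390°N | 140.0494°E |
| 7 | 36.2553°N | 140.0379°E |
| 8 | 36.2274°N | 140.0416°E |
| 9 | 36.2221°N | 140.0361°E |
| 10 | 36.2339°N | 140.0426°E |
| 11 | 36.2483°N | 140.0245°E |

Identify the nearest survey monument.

1

Distances from 36.2400°N, 140.0297°E:
1: √((-0.0015·111.32)² + (-0.0057·89.78)²) = √(0.027882 + 0.261884) = 0.5383 km
2: √((-0.0124·111.32)² + (-0.0107·89.78)²) = √(1.905416 + 0.922841) = 1.6817 km
3: √((0.0001·111.32)² + (0.0155·89.78)²) = √(0.000124 + 1.936523) = 1.3916 km
4: √((0.0176·111.32)² + (-0.0101·89.78)²) = √(3.838590 + 0.822246) = 2.1589 km
5: √((-0.0064·111.32)² + (-0.0074·89.78)²) = √(0.507582 + 0.441390) = 0.9742 km
6: √((-0.0010·111.32)² + (0.0197·89.78)²) = √(0.012392 + 3.128179) = 1.7722 km
7: √((0.0153·111.32)² + (0.0082·89.78)²) = √(2.900877 + 0.541985) = 1.8555 km
8: √((-0.0126·111.32)² + (0.0119·89.78)²) = √(1.967377 + 1.141440) = 1.7632 km
9: √((-0.0179·111.32)² + (0.0064·89.78)²) = √(3.970566 + 0.330156) = 2.0738 km
10: √((-0.0061·111.32)² + (0.0129·89.78)²) = √(0.461112 + 1.341339) = 1.3426 km
11: √((0.0083·111.32)² + (-0.0052·89.78)²) = √(0.853695 + 0.217955) = 1.0352 km
Minimum: 1 at 0.5383 km.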